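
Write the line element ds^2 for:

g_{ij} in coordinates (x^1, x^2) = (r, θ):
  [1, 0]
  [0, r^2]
ds^2 = g_{ij} dx^i dx^j; only the non-zero components contribute.
ds^2 = dr^2 + r^2 dθ^2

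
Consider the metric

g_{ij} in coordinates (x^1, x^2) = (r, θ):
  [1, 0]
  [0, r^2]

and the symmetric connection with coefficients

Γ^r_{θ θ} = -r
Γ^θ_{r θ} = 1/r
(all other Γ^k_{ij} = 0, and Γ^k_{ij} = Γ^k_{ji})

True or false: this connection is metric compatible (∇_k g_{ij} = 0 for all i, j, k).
Using ∇_k g_{ij} = ∂_k g_{ij} - Γ^m_{ki} g_{mj} - Γ^m_{kj} g_{im}:
e.g. ∇_r g_{θθ} = (2*r) - (r) - (r) = 0
Every component ∇_k g_{ij} vanishes: the connection is metric compatible.
True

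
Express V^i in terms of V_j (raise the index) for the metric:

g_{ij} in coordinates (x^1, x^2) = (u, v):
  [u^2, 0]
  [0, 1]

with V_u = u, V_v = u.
Inverse metric (diagonal): g^{uu} = 1/u^2, g^{vv} = 1
V^i = g^{ij} V_j:
V^u = (1/u^2)(u) + (0)(u) = 1/u
V^v = (0)(u) + (1)(u) = u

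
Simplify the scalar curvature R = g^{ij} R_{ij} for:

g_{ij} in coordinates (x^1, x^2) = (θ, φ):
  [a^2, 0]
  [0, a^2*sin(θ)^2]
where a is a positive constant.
Non-zero Christoffel symbols (Γ^k_{ij} = Γ^k_{ji}):
Γ^θ_{φ φ} = -sin(2*θ)/2
Γ^φ_{θ φ} = 1/tan(θ)
Ricci tensor (R_{ij} = R^k_{ikj}): R_{θθ} = 1, R_{θφ} = 0, R_{φφ} = sin(θ)^2
Inverse metric: g^{θθ} = 1/a^2, g^{φφ} = 1/(a^2*sin(θ)^2)
R = g^{ij} R_{ij} = (1/a^2)(1) + (1/(a^2*sin(θ)^2))(sin(θ)^2) = 2/a^2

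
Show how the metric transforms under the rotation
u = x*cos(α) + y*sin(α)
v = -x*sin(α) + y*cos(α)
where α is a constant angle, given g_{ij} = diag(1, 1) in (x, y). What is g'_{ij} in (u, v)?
Invert the transformation: x = u*cos(α) - v*sin(α), y = u*sin(α) + v*cos(α)
g'_{ij} = (∂x^k/∂x'^i)(∂x^l/∂x'^j) g_{kl}; with g_{kl} = δ_{kl} this is Σ_k (∂x^k/∂x'^i)(∂x^k/∂x'^j).
Jacobian: ∂x/∂u = cos(α), ∂x/∂v = -sin(α), ∂y/∂u = sin(α), ∂y/∂v = cos(α)
g'_{uu} = (cos(α))(cos(α)) + (sin(α))(sin(α)) = 1
g'_{uv} = (cos(α))(-sin(α)) + (sin(α))(cos(α)) = 0
g'_{vv} = (-sin(α))(-sin(α)) + (cos(α))(cos(α)) = 1
g'_{ij} = diag(1, 1)
The Euclidean metric is invariant under rotations.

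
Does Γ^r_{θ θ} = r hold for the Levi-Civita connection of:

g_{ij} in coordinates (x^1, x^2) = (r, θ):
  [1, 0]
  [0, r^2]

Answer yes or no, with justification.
Γ^r_{θ θ} = (1/2) g^{rr} (∂_θ g_{rθ} + ∂_θ g_{rθ} - ∂_r g_{θθ}) = (1/2)(1)((0) + (0) - (2*r)) = -r
This differs from the proposed value r.
No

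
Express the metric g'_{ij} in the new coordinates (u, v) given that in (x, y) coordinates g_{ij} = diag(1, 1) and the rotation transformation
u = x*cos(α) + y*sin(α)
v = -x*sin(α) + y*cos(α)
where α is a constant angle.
Invert the transformation: x = u*cos(α) - v*sin(α), y = u*sin(α) + v*cos(α)
g'_{ij} = (∂x^k/∂x'^i)(∂x^l/∂x'^j) g_{kl}; with g_{kl} = δ_{kl} this is Σ_k (∂x^k/∂x'^i)(∂x^k/∂x'^j).
Jacobian: ∂x/∂u = cos(α), ∂x/∂v = -sin(α), ∂y/∂u = sin(α), ∂y/∂v = cos(α)
g'_{uu} = (cos(α))(cos(α)) + (sin(α))(sin(α)) = 1
g'_{uv} = (cos(α))(-sin(α)) + (sin(α))(cos(α)) = 0
g'_{vv} = (-sin(α))(-sin(α)) + (cos(α))(cos(α)) = 1
g'_{ij} = diag(1, 1)
The Euclidean metric is invariant under rotations.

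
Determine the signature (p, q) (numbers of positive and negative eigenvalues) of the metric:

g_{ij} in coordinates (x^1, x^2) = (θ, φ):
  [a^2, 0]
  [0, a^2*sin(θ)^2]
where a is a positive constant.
The metric is diagonal, so its eigenvalues are the diagonal entries: a^2, a^2*sin(θ)^2 (at a generic point, where coordinate-dependent entries are positive).
2 positive, 0 negative.
(2, 0) - Riemannian (positive definite)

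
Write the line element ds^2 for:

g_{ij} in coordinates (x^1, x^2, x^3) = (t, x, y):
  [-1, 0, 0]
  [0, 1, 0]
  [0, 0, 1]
ds^2 = g_{ij} dx^i dx^j; only the non-zero components contribute.
ds^2 = -dt^2 + dx^2 + dy^2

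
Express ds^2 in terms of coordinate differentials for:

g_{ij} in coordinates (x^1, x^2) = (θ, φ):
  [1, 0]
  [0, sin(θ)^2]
ds^2 = g_{ij} dx^i dx^j; only the non-zero components contribute.
ds^2 = dθ^2 + sin(θ)^2 dφ^2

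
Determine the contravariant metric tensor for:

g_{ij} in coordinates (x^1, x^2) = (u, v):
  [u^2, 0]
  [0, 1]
The metric is diagonal, so g^{ij} is diagonal with entries 1/g_{ii}: diag(1/(u^2), 1).
g^{ij}:
  [1/u^2, 0]
  [0, 1]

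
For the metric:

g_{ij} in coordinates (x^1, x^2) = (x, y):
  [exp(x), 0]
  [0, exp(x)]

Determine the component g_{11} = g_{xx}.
With x^1 = x, x^2 = y, g_{11} = g_{xx} is the row-1, column-1 entry of the matrix.
g_{11} = exp(x)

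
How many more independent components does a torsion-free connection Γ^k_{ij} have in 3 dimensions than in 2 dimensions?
Independent components in n dimensions: n × n(n+1)/2 = n^2(n+1)/2.
3D: 3 × 6 = 18
2D: 2 × 3 = 6
Difference = 18 - 6 = 12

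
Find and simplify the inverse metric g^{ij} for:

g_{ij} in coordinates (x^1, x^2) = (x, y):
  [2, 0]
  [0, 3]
The metric is diagonal, so g^{ij} is diagonal with entries 1/g_{ii}: diag(1/2, 1/3).
g^{ij}:
  [1/2, 0]
  [0, 1/3]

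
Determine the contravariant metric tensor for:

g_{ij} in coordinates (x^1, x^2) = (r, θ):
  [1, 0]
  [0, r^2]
The metric is diagonal, so g^{ij} is diagonal with entries 1/g_{ii}: diag(1, 1/(r^2)).
g^{ij}:
  [1, 0]
  [0, 1/r^2]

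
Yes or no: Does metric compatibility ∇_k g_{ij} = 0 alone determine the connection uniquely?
One also needs vanishing torsion; metric compatibility plus torsion-freeness singles out the Levi-Civita connection.
No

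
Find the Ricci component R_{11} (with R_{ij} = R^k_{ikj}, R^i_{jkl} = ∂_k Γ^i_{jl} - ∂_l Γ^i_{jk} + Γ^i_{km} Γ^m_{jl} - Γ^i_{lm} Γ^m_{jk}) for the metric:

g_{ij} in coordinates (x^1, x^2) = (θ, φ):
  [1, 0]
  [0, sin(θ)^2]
Non-zero Christoffel symbols (Γ^k_{ij} = Γ^k_{ji}):
Γ^θ_{φ φ} = -sin(2*θ)/2
Γ^φ_{θ φ} = 1/tan(θ)
R^θ_{θ θ θ} = 0 (a repeated index in an antisymmetric pair)
R^φ_{θ φ θ} = ∂_φ Γ^φ_{θ θ} - ∂_θ Γ^φ_{θ φ} + Γ^φ_{φ m} Γ^m_{θ θ} - Γ^φ_{θ m} Γ^m_{θ φ}
  = (0) - (-1/sin(θ)^2) + (0) - (1/tan(θ)^2) = 1
R_{θθ} = R^θ_{θ θ θ} + R^φ_{θ φ θ} = (0) + (1) = 1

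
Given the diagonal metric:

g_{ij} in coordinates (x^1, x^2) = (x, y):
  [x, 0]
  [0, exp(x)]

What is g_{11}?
With x^1 = x, x^2 = y, g_{11} = g_{xx} is the row-1, column-1 entry of the matrix.
g_{11} = x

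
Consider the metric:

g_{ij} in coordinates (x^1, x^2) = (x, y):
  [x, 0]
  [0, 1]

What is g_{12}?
With x^1 = x, x^2 = y, g_{12} = g_{xy} is the row-1, column-2 entry of the matrix.
g_{12} = 0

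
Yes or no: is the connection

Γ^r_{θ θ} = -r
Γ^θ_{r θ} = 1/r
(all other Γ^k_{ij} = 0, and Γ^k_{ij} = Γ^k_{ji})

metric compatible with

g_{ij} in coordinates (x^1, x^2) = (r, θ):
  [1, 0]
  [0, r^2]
Using ∇_k g_{ij} = ∂_k g_{ij} - Γ^m_{ki} g_{mj} - Γ^m_{kj} g_{im}:
e.g. ∇_r g_{θθ} = (2*r) - (r) - (r) = 0
Every component ∇_k g_{ij} vanishes: the connection is metric compatible.
Yes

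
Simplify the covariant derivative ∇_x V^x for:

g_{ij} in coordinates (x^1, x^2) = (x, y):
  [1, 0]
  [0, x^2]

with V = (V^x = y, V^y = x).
Non-zero Christoffel symbols:
Γ^x_{y y} = -x
Γ^y_{x y} = 1/x
∇_x V^x = ∂_x V^x + Γ^x_{x j} V^j
  = (0) + (0)(y) + (0)(x)
  = 0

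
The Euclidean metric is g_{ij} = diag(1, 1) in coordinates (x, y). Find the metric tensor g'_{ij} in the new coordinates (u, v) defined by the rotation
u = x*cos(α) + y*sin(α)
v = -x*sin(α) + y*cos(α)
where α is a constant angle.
Invert the transformation: x = u*cos(α) - v*sin(α), y = u*sin(α) + v*cos(α)
g'_{ij} = (∂x^k/∂x'^i)(∂x^l/∂x'^j) g_{kl}; with g_{kl} = δ_{kl} this is Σ_k (∂x^k/∂x'^i)(∂x^k/∂x'^j).
Jacobian: ∂x/∂u = cos(α), ∂x/∂v = -sin(α), ∂y/∂u = sin(α), ∂y/∂v = cos(α)
g'_{uu} = (cos(α))(cos(α)) + (sin(α))(sin(α)) = 1
g'_{uv} = (cos(α))(-sin(α)) + (sin(α))(cos(α)) = 0
g'_{vv} = (-sin(α))(-sin(α)) + (cos(α))(cos(α)) = 1
g'_{ij} = diag(1, 1)
The Euclidean metric is invariant under rotations.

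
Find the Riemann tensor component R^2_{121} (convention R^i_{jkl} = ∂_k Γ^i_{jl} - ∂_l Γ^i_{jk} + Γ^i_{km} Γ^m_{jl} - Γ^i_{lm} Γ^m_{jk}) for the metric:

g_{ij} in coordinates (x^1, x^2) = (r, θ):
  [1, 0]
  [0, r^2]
Non-zero Christoffel symbols (Γ^k_{ij} = Γ^k_{ji}):
Γ^r_{θ θ} = -r
Γ^θ_{r θ} = 1/r
R^θ_{r θ r} = ∂_θ Γ^θ_{r r} - ∂_r Γ^θ_{r θ} + Γ^θ_{θ m} Γ^m_{r r} - Γ^θ_{r m} Γ^m_{r θ}
  = (0) - (-1/r^2) + (0) - (1/r^2) = 0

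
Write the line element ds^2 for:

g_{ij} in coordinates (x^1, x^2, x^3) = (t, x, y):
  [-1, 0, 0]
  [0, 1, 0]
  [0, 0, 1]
ds^2 = g_{ij} dx^i dx^j; only the non-zero components contribute.
ds^2 = -dt^2 + dx^2 + dy^2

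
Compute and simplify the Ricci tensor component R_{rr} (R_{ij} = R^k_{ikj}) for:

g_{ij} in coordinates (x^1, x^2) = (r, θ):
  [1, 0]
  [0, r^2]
Non-zero Christoffel symbols (Γ^k_{ij} = Γ^k_{ji}):
Γ^r_{θ θ} = -r
Γ^θ_{r θ} = 1/r
R^r_{r r r} = 0 (a repeated index in an antisymmetric pair)
R^θ_{r θ r} = ∂_θ Γ^θ_{r r} - ∂_r Γ^θ_{r θ} + Γ^θ_{θ m} Γ^m_{r r} - Γ^θ_{r m} Γ^m_{r θ}
  = (0) - (-1/r^2) + (0) - (1/r^2) = 0
R_{rr} = R^r_{r r r} + R^θ_{r θ r} = (0) + (0) = 0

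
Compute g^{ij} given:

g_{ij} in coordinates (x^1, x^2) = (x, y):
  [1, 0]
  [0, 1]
The metric is diagonal, so g^{ij} is diagonal with entries 1/g_{ii}: diag(1, 1).
g^{ij}:
  [1, 0]
  [0, 1]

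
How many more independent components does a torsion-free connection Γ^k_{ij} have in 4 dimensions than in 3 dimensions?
Independent components in n dimensions: n × n(n+1)/2 = n^2(n+1)/2.
4D: 4 × 10 = 40
3D: 3 × 6 = 18
Difference = 40 - 18 = 22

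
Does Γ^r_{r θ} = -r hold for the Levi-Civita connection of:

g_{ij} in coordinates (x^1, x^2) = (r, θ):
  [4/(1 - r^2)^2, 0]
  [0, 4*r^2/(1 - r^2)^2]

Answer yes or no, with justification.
Γ^r_{r θ} = (1/2) g^{rr} (∂_r g_{rθ} + ∂_θ g_{rr} - ∂_r g_{rθ}) = (1/2)((1 - r^2)^2/4)((0) + (0) - (0)) = 0
This differs from the proposed value -r.
No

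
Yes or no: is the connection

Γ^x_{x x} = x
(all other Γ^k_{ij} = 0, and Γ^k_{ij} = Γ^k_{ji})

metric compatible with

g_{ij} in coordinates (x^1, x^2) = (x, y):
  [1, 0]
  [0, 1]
Using ∇_k g_{ij} = ∂_k g_{ij} - Γ^m_{ki} g_{mj} - Γ^m_{kj} g_{im}:
∇_x g_{xx} = (0) - (x) - (x) = -2*x ≠ 0
So the connection is not metric compatible (it is not the Levi-Civita connection).
No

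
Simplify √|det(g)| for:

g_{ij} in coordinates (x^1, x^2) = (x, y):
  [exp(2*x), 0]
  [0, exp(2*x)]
det(g) = exp(4*x)
√|det(g)| = exp(2*x)
Volume element: dV = exp(2*x) dx dy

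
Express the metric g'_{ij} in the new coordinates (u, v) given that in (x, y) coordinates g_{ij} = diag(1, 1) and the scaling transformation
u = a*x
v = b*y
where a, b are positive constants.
Invert the transformation: x = u/a, y = v/b
g'_{ij} = (∂x^k/∂x'^i)(∂x^l/∂x'^j) g_{kl}; with g_{kl} = δ_{kl} this is Σ_k (∂x^k/∂x'^i)(∂x^k/∂x'^j).
Jacobian: ∂x/∂u = 1/a, ∂x/∂v = 0, ∂y/∂u = 0, ∂y/∂v = 1/b
g'_{uu} = (1/a)(1/a) + (0)(0) = 1/a^2
g'_{uv} = (1/a)(0) + (0)(1/b) = 0
g'_{vv} = (0)(0) + (1/b)(1/b) = 1/b^2
g'_{ij} = diag(1/a^2, 1/b^2)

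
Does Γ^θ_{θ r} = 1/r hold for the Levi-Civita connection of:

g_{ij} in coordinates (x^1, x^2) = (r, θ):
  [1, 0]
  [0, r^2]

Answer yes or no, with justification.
Γ^θ_{θ r} = (1/2) g^{θθ} (∂_θ g_{θr} + ∂_r g_{θθ} - ∂_θ g_{θr}) = (1/2)(1/r^2)((0) + (2*r) - (0)) = 1/r
This equals the proposed value 1/r.
Yes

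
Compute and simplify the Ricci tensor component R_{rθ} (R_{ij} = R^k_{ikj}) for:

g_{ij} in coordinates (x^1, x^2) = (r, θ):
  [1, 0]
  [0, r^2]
Non-zero Christoffel symbols (Γ^k_{ij} = Γ^k_{ji}):
Γ^r_{θ θ} = -r
Γ^θ_{r θ} = 1/r
R^r_{r r θ} = 0 (a repeated index in an antisymmetric pair)
R^θ_{r θ θ} = 0 (a repeated index in an antisymmetric pair)
R_{rθ} = R^r_{r r θ} + R^θ_{r θ θ} = (0) + (0) = 0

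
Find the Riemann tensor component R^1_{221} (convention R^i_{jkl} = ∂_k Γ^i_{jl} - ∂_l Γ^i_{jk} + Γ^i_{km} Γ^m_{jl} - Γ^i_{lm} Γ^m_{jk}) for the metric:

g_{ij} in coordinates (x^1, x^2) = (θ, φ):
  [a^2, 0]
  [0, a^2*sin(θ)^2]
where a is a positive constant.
Non-zero Christoffel symbols (Γ^k_{ij} = Γ^k_{ji}):
Γ^θ_{φ φ} = -sin(2*θ)/2
Γ^φ_{θ φ} = 1/tan(θ)
R^θ_{φ φ θ} = ∂_φ Γ^θ_{φ θ} - ∂_θ Γ^θ_{φ φ} + Γ^θ_{φ m} Γ^m_{φ θ} - Γ^θ_{θ m} Γ^m_{φ φ}
  = (0) - (-cos(2*θ)) + (-cos(θ)^2) - (0) = -sin(θ)^2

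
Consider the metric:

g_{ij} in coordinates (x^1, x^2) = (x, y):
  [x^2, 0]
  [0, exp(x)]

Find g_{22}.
With x^1 = x, x^2 = y, g_{22} = g_{yy} is the row-2, column-2 entry of the matrix.
g_{22} = exp(x)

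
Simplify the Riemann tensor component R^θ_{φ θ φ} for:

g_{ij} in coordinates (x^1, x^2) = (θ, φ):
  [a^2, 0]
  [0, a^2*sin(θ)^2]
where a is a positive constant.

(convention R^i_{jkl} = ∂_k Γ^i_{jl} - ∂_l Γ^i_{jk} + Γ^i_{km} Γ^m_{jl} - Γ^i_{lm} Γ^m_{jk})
Non-zero Christoffel symbols (Γ^k_{ij} = Γ^k_{ji}):
Γ^θ_{φ φ} = -sin(2*θ)/2
Γ^φ_{θ φ} = 1/tan(θ)
R^θ_{φ θ φ} = ∂_θ Γ^θ_{φ φ} - ∂_φ Γ^θ_{φ θ} + Γ^θ_{θ m} Γ^m_{φ φ} - Γ^θ_{φ m} Γ^m_{φ θ}
  = (-cos(2*θ)) - (0) + (0) - (-cos(θ)^2) = sin(θ)^2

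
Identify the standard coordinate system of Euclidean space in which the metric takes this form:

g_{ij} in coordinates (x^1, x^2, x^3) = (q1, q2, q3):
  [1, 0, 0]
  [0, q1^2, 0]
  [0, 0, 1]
The line element ds^2 = dq1^2 + q1^2 dq2^2 + dq3^2 is dr^2 + r^2 dθ^2 + dz^2 with q1 = r, q2 = θ, q3 = z.
cylindrical coordinates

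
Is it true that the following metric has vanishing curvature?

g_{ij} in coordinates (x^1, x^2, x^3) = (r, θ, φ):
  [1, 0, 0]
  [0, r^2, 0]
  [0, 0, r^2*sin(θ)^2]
Non-zero Christoffel symbols:
Γ^r_{θ θ} = -r
Γ^r_{φ φ} = -r*sin(θ)^2
Γ^θ_{r θ} = 1/r
Γ^θ_{φ φ} = -sin(2*θ)/2
Γ^φ_{r φ} = 1/r
Γ^φ_{θ φ} = 1/tan(θ)
Ricci tensor: R_{rr} = 0, R_{rθ} = 0, R_{rφ} = 0, R_{θθ} = 0, R_{θφ} = 0, R_{φφ} = 0
All R_{ij} vanish; in 3 dimensions the Riemann tensor is fully determined by the Ricci tensor, so R^i_{jkl} = 0: the metric is flat (curvilinear coordinates on flat space).
Yes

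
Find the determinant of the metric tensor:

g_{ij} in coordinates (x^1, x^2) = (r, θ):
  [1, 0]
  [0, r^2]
For a 2×2 metric: det(g) = g_{11}·g_{22} - g_{12}·g_{21}
= (1)·(r^2) - (0)·(0)
= r^2 - 0
det(g) = r^2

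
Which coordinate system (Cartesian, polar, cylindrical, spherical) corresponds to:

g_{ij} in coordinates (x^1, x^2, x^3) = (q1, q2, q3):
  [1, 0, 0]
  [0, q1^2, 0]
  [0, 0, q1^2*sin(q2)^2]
The line element ds^2 = dq1^2 + q1^2 dq2^2 + q1^2 sin(q2)^2 dq3^2 is dr^2 + r^2 dθ^2 + r^2 sin(θ)^2 dφ^2 with q1 = r, q2 = θ, q3 = φ.
spherical coordinates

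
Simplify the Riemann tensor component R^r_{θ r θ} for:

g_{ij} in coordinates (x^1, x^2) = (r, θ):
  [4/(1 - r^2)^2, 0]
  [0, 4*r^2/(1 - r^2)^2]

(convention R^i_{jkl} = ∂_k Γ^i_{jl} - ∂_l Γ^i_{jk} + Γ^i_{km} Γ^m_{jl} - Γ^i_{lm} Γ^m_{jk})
Non-zero Christoffel symbols (Γ^k_{ij} = Γ^k_{ji}):
Γ^r_{r r} = 2*r/(1 - r^2)
Γ^r_{θ θ} = (r^3 + r)/(r^2 - 1)
Γ^θ_{r θ} = (-r^2 - 1)/(r^3 - r)
R^r_{θ r θ} = ∂_r Γ^r_{θ θ} - ∂_θ Γ^r_{θ r} + Γ^r_{r m} Γ^m_{θ θ} - Γ^r_{θ m} Γ^m_{θ r}
  = ((r^4 - 4*r^2 - 1)/(r^2 - 1)^2) - (0) + (-2*r^2*(r^2 + 1)/(r^2 - 1)^2) - (-(r^2 + 1)^2/(r^2 - 1)^2) = -4*r^2/(r^2 - 1)^2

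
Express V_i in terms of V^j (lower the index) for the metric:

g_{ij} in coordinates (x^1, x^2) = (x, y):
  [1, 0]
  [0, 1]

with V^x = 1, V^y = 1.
V_i = g_{ij} V^j:
V_x = (1)(1) + (0)(1) = 1
V_y = (0)(1) + (1)(1) = 1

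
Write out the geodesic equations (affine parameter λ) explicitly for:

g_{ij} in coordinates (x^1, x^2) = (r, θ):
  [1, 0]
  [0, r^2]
Geodesic equation: d^2x^k/dλ^2 + Γ^k_{ij} (dx^i/dλ)(dx^j/dλ) = 0.
Non-zero Christoffel symbols:
Γ^r_{θ θ} = -r
Γ^θ_{r θ} = 1/r
Substituting (the symmetric pair Γ^k_{ij}, Γ^k_{ji} combines into a factor 2):
d^2r/dλ^2 - r (dθ/dλ)^2 = 0
d^2θ/dλ^2 + (2/r) (dr/dλ)(dθ/dλ) = 0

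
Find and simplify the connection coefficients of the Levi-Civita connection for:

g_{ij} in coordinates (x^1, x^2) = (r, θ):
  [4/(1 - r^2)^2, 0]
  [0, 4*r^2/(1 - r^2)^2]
Using Γ^k_{ij} = (1/2) g^{km} (∂_i g_{mj} + ∂_j g_{mi} - ∂_m g_{ij}); the metric is diagonal, so only the m = k term contributes.
Non-zero symbols (using the symmetry Γ^k_{ij} = Γ^k_{ji}):
Γ^r_{r r} = (1/2) g^{rr} (∂_r g_{rr} + ∂_r g_{rr} - ∂_r g_{rr}) = (1/2)((1 - r^2)^2/4)((16*r/(1 - r^2)^3) + (16*r/(1 - r^2)^3) - (16*r/(1 - r^2)^3)) = 2*r/(1 - r^2)
Γ^r_{θ θ} = (1/2) g^{rr} (∂_θ g_{rθ} + ∂_θ g_{rθ} - ∂_r g_{θθ}) = (1/2)((1 - r^2)^2/4)((0) + (0) - (-8*(r^3 + r)/(r^2 - 1)^3)) = (r^3 + r)/(r^2 - 1)
Γ^θ_{r θ} = (1/2) g^{θθ} (∂_r g_{θθ} + ∂_θ g_{θr} - ∂_θ g_{rθ}) = (1/2)((1 - r^2)^2/(4*r^2))((-8*(r^3 + r)/(r^2 - 1)^3) + (0) - (0)) = (-r^2 - 1)/(r^3 - r)
All other Christoffel symbols are zero.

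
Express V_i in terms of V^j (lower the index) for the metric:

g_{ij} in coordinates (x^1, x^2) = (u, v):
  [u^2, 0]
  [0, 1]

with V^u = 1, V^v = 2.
V_i = g_{ij} V^j:
V_u = (u^2)(1) + (0)(2) = u^2
V_v = (0)(1) + (1)(2) = 2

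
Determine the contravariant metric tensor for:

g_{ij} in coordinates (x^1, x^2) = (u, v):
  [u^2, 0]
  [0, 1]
The metric is diagonal, so g^{ij} is diagonal with entries 1/g_{ii}: diag(1/(u^2), 1).
g^{ij}:
  [1/u^2, 0]
  [0, 1]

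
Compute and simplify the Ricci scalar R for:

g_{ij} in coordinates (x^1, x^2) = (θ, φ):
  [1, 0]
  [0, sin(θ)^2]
Non-zero Christoffel symbols (Γ^k_{ij} = Γ^k_{ji}):
Γ^θ_{φ φ} = -sin(2*θ)/2
Γ^φ_{θ φ} = 1/tan(θ)
Ricci tensor (R_{ij} = R^k_{ikj}): R_{θθ} = 1, R_{θφ} = 0, R_{φφ} = sin(θ)^2
Inverse metric: g^{θθ} = 1, g^{φφ} = 1/sin(θ)^2
R = g^{ij} R_{ij} = (1)(1) + (1/sin(θ)^2)(sin(θ)^2) = 2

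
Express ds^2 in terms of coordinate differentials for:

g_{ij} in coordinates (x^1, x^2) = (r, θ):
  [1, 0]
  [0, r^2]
ds^2 = g_{ij} dx^i dx^j; only the non-zero components contribute.
ds^2 = dr^2 + r^2 dθ^2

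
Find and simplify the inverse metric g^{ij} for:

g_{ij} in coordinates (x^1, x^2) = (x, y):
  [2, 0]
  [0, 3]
The metric is diagonal, so g^{ij} is diagonal with entries 1/g_{ii}: diag(1/2, 1/3).
g^{ij}:
  [1/2, 0]
  [0, 1/3]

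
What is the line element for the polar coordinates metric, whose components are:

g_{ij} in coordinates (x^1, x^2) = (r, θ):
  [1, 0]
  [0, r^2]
ds^2 = g_{ij} dx^i dx^j; only the non-zero components contribute.
ds^2 = dr^2 + r^2 dθ^2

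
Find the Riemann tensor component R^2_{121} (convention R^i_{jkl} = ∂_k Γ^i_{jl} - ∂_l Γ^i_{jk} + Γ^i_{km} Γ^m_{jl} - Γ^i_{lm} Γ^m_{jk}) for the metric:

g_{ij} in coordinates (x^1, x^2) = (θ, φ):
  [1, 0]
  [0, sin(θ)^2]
Non-zero Christoffel symbols (Γ^k_{ij} = Γ^k_{ji}):
Γ^θ_{φ φ} = -sin(2*θ)/2
Γ^φ_{θ φ} = 1/tan(θ)
R^φ_{θ φ θ} = ∂_φ Γ^φ_{θ θ} - ∂_θ Γ^φ_{θ φ} + Γ^φ_{φ m} Γ^m_{θ θ} - Γ^φ_{θ m} Γ^m_{θ φ}
  = (0) - (-1/sin(θ)^2) + (0) - (1/tan(θ)^2) = 1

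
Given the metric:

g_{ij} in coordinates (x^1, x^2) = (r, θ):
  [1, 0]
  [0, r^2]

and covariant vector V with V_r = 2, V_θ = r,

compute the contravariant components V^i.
Inverse metric (diagonal): g^{rr} = 1, g^{θθ} = 1/r^2
V^i = g^{ij} V_j:
V^r = (1)(2) + (0)(r) = 2
V^θ = (0)(2) + (1/r^2)(r) = 1/r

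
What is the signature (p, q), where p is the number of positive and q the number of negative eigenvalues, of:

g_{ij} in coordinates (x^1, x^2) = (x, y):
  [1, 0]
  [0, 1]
The metric is diagonal, so its eigenvalues are the diagonal entries: 1, 1 (at a generic point, where coordinate-dependent entries are positive).
2 positive, 0 negative.
(2, 0) - Riemannian (positive definite)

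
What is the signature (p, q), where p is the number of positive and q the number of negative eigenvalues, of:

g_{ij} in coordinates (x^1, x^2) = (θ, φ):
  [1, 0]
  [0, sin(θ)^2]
The metric is diagonal, so its eigenvalues are the diagonal entries: 1, sin(θ)^2 (at a generic point, where coordinate-dependent entries are positive).
2 positive, 0 negative.
(2, 0) - Riemannian (positive definite)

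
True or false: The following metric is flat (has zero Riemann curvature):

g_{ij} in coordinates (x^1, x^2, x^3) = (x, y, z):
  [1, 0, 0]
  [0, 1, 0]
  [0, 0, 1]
All metric components are constant, so every Christoffel symbol vanishes and R^i_{jkl} = 0.
True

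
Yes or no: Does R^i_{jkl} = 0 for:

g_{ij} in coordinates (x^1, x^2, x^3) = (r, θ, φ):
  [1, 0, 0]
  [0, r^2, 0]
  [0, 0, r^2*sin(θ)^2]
Non-zero Christoffel symbols:
Γ^r_{θ θ} = -r
Γ^r_{φ φ} = -r*sin(θ)^2
Γ^θ_{r θ} = 1/r
Γ^θ_{φ φ} = -sin(2*θ)/2
Γ^φ_{r φ} = 1/r
Γ^φ_{θ φ} = 1/tan(θ)
Ricci tensor: R_{rr} = 0, R_{rθ} = 0, R_{rφ} = 0, R_{θθ} = 0, R_{θφ} = 0, R_{φφ} = 0
All R_{ij} vanish; in 3 dimensions the Riemann tensor is fully determined by the Ricci tensor, so R^i_{jkl} = 0: the metric is flat (curvilinear coordinates on flat space).
Yes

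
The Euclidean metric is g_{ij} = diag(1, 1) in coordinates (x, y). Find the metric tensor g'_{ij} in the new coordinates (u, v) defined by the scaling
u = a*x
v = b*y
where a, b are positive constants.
Invert the transformation: x = u/a, y = v/b
g'_{ij} = (∂x^k/∂x'^i)(∂x^l/∂x'^j) g_{kl}; with g_{kl} = δ_{kl} this is Σ_k (∂x^k/∂x'^i)(∂x^k/∂x'^j).
Jacobian: ∂x/∂u = 1/a, ∂x/∂v = 0, ∂y/∂u = 0, ∂y/∂v = 1/b
g'_{uu} = (1/a)(1/a) + (0)(0) = 1/a^2
g'_{uv} = (1/a)(0) + (0)(1/b) = 0
g'_{vv} = (0)(0) + (1/b)(1/b) = 1/b^2
g'_{ij} = diag(1/a^2, 1/b^2)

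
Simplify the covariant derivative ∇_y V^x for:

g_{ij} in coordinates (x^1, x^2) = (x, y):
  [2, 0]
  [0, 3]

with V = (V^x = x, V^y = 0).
All Christoffel symbols are zero.
∇_y V^x = ∂_y V^x + Γ^x_{y j} V^j
  = (0) + (0)(x) + (0)(0)
  = 0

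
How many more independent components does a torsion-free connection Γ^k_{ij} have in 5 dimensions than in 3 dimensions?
Independent components in n dimensions: n × n(n+1)/2 = n^2(n+1)/2.
5D: 5 × 15 = 75
3D: 3 × 6 = 18
Difference = 75 - 18 = 57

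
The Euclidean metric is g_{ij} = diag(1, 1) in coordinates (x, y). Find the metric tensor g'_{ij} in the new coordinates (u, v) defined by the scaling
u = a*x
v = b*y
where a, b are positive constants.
Invert the transformation: x = u/a, y = v/b
g'_{ij} = (∂x^k/∂x'^i)(∂x^l/∂x'^j) g_{kl}; with g_{kl} = δ_{kl} this is Σ_k (∂x^k/∂x'^i)(∂x^k/∂x'^j).
Jacobian: ∂x/∂u = 1/a, ∂x/∂v = 0, ∂y/∂u = 0, ∂y/∂v = 1/b
g'_{uu} = (1/a)(1/a) + (0)(0) = 1/a^2
g'_{uv} = (1/a)(0) + (0)(1/b) = 0
g'_{vv} = (0)(0) + (1/b)(1/b) = 1/b^2
g'_{ij} = diag(1/a^2, 1/b^2)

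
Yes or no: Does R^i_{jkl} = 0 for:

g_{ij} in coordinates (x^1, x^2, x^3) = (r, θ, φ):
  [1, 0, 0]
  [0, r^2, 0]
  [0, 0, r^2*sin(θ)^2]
Non-zero Christoffel symbols:
Γ^r_{θ θ} = -r
Γ^r_{φ φ} = -r*sin(θ)^2
Γ^θ_{r θ} = 1/r
Γ^θ_{φ φ} = -sin(2*θ)/2
Γ^φ_{r φ} = 1/r
Γ^φ_{θ φ} = 1/tan(θ)
Ricci tensor: R_{rr} = 0, R_{rθ} = 0, R_{rφ} = 0, R_{θθ} = 0, R_{θφ} = 0, R_{φφ} = 0
All R_{ij} vanish; in 3 dimensions the Riemann tensor is fully determined by the Ricci tensor, so R^i_{jkl} = 0: the metric is flat (curvilinear coordinates on flat space).
Yes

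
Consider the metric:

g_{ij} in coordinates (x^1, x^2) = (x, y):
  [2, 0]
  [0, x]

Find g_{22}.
With x^1 = x, x^2 = y, g_{22} = g_{yy} is the row-2, column-2 entry of the matrix.
g_{22} = x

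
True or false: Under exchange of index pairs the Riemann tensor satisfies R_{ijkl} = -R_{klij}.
The pair-exchange symmetry has a plus sign: R_{ijkl} = +R_{klij}.
False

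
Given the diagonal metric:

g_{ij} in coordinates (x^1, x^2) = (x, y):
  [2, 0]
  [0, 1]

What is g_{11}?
With x^1 = x, x^2 = y, g_{11} = g_{xx} is the row-1, column-1 entry of the matrix.
g_{11} = 2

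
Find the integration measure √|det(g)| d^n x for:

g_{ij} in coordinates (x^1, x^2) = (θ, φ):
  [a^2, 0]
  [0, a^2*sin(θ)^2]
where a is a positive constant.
det(g) = a^4*sin(θ)^2
√|det(g)| = a^2*sin(θ) (taking 0 < θ < π so that |sin(θ)| = sin(θ))
Volume element: dV = a^2*sin(θ) dθ dφ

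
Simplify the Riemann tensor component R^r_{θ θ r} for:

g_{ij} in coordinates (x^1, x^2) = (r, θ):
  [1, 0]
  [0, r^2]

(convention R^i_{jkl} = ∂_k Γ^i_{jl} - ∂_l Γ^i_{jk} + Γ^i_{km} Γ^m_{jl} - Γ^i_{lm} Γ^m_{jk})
Non-zero Christoffel symbols (Γ^k_{ij} = Γ^k_{ji}):
Γ^r_{θ θ} = -r
Γ^θ_{r θ} = 1/r
R^r_{θ θ r} = ∂_θ Γ^r_{θ r} - ∂_r Γ^r_{θ θ} + Γ^r_{θ m} Γ^m_{θ r} - Γ^r_{r m} Γ^m_{θ θ}
  = (0) - (-1) + (-1) - (0) = 0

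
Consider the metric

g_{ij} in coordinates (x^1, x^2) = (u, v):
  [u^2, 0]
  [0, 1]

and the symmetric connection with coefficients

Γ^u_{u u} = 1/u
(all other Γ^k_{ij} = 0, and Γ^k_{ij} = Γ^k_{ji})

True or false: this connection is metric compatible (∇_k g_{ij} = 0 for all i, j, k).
Using ∇_k g_{ij} = ∂_k g_{ij} - Γ^m_{ki} g_{mj} - Γ^m_{kj} g_{im}:
e.g. ∇_u g_{uu} = (2*u) - (u) - (u) = 0
Every component ∇_k g_{ij} vanishes: the connection is metric compatible.
True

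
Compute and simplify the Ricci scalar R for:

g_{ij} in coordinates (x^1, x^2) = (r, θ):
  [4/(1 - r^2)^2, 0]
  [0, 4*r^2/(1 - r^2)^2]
Non-zero Christoffel symbols (Γ^k_{ij} = Γ^k_{ji}):
Γ^r_{r r} = 2*r/(1 - r^2)
Γ^r_{θ θ} = (r^3 + r)/(r^2 - 1)
Γ^θ_{r θ} = (-r^2 - 1)/(r^3 - r)
Ricci tensor (R_{ij} = R^k_{ikj}): R_{rr} = -4/(r^2 - 1)^2, R_{rθ} = 0, R_{θθ} = -4*r^2/(r^2 - 1)^2
Inverse metric: g^{rr} = (1 - r^2)^2/4, g^{θθ} = (1 - r^2)^2/(4*r^2)
R = g^{ij} R_{ij} = ((1 - r^2)^2/4)(-4/(r^2 - 1)^2) + ((1 - r^2)^2/(4*r^2))(-4*r^2/(r^2 - 1)^2) = -2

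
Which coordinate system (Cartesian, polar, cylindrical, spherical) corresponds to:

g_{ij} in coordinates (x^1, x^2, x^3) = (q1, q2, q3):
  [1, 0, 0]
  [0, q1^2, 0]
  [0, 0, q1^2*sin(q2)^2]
The line element ds^2 = dq1^2 + q1^2 dq2^2 + q1^2 sin(q2)^2 dq3^2 is dr^2 + r^2 dθ^2 + r^2 sin(θ)^2 dφ^2 with q1 = r, q2 = θ, q3 = φ.
spherical coordinates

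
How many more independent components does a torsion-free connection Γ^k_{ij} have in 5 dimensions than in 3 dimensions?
Independent components in n dimensions: n × n(n+1)/2 = n^2(n+1)/2.
5D: 5 × 15 = 75
3D: 3 × 6 = 18
Difference = 75 - 18 = 57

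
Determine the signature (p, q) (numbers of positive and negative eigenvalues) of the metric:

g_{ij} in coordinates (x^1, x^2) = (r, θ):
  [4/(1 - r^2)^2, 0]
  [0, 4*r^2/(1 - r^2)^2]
The metric is diagonal, so its eigenvalues are the diagonal entries: 4/(1 - r^2)^2, 4*r^2/(1 - r^2)^2 (at a generic point, where coordinate-dependent entries are positive).
2 positive, 0 negative.
(2, 0) - Riemannian (positive definite)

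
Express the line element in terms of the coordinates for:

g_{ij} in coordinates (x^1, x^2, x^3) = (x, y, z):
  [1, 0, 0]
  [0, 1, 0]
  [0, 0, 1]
ds^2 = g_{ij} dx^i dx^j; only the non-zero components contribute.
ds^2 = dx^2 + dy^2 + dz^2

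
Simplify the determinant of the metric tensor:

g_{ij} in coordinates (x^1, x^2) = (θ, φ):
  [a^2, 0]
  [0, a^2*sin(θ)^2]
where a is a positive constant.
For a 2×2 metric: det(g) = g_{11}·g_{22} - g_{12}·g_{21}
= (a^2)·(a^2*sin(θ)^2) - (0)·(0)
= a^4*sin(θ)^2 - 0
det(g) = a^4*sin(θ)^2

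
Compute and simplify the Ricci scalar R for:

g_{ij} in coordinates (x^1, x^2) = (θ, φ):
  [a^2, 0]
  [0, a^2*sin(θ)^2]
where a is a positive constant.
Non-zero Christoffel symbols (Γ^k_{ij} = Γ^k_{ji}):
Γ^θ_{φ φ} = -sin(2*θ)/2
Γ^φ_{θ φ} = 1/tan(θ)
Ricci tensor (R_{ij} = R^k_{ikj}): R_{θθ} = 1, R_{θφ} = 0, R_{φφ} = sin(θ)^2
Inverse metric: g^{θθ} = 1/a^2, g^{φφ} = 1/(a^2*sin(θ)^2)
R = g^{ij} R_{ij} = (1/a^2)(1) + (1/(a^2*sin(θ)^2))(sin(θ)^2) = 2/a^2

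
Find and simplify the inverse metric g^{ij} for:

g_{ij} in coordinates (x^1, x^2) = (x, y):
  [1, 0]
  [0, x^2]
The metric is diagonal, so g^{ij} is diagonal with entries 1/g_{ii}: diag(1, 1/(x^2)).
g^{ij}:
  [1, 0]
  [0, 1/x^2]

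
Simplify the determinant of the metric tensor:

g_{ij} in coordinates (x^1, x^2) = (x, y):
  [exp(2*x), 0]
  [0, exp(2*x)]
For a 2×2 metric: det(g) = g_{11}·g_{22} - g_{12}·g_{21}
= (exp(2*x))·(exp(2*x)) - (0)·(0)
= exp(4*x) - 0
det(g) = exp(4*x)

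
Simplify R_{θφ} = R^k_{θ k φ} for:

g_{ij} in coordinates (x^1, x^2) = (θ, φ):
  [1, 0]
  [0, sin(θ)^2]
Non-zero Christoffel symbols (Γ^k_{ij} = Γ^k_{ji}):
Γ^θ_{φ φ} = -sin(2*θ)/2
Γ^φ_{θ φ} = 1/tan(θ)
R^θ_{θ θ φ} = 0 (a repeated index in an antisymmetric pair)
R^φ_{θ φ φ} = 0 (a repeated index in an antisymmetric pair)
R_{θφ} = R^θ_{θ θ φ} + R^φ_{θ φ φ} = (0) + (0) = 0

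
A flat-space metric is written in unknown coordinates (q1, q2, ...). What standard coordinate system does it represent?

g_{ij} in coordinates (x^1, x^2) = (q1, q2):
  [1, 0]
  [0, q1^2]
The line element ds^2 = dq1^2 + q1^2 dq2^2 is dr^2 + r^2 dθ^2 with q1 = r, q2 = θ.
polar coordinates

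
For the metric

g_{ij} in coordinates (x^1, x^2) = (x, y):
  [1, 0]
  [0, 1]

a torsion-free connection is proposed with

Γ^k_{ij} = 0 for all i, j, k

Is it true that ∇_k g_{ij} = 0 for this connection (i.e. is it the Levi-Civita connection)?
Using ∇_k g_{ij} = ∂_k g_{ij} - Γ^m_{ki} g_{mj} - Γ^m_{kj} g_{im}:
e.g. ∇_x g_{xy} = (0) - (0) - (0) = 0
Every component ∇_k g_{ij} vanishes: the connection is metric compatible.
Yes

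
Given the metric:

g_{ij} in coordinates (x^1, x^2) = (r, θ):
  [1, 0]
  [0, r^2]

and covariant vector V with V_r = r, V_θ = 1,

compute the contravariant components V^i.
Inverse metric (diagonal): g^{rr} = 1, g^{θθ} = 1/r^2
V^i = g^{ij} V_j:
V^r = (1)(r) + (0)(1) = r
V^θ = (0)(r) + (1/r^2)(1) = 1/r^2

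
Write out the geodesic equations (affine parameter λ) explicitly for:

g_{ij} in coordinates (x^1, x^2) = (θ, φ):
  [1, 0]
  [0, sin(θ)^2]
Geodesic equation: d^2x^k/dλ^2 + Γ^k_{ij} (dx^i/dλ)(dx^j/dλ) = 0.
Non-zero Christoffel symbols:
Γ^θ_{φ φ} = -sin(2*θ)/2
Γ^φ_{θ φ} = 1/tan(θ)
Substituting (the symmetric pair Γ^k_{ij}, Γ^k_{ji} combines into a factor 2):
d^2θ/dλ^2 - (sin(2*θ)/2) (dφ/dλ)^2 = 0
d^2φ/dλ^2 + (2/tan(θ)) (dθ/dλ)(dφ/dλ) = 0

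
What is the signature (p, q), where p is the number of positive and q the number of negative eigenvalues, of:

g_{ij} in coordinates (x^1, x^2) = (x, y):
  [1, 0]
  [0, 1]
The metric is diagonal, so its eigenvalues are the diagonal entries: 1, 1 (at a generic point, where coordinate-dependent entries are positive).
2 positive, 0 negative.
(2, 0) - Riemannian (positive definite)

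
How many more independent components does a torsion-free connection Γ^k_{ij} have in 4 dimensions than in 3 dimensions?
Independent components in n dimensions: n × n(n+1)/2 = n^2(n+1)/2.
4D: 4 × 10 = 40
3D: 3 × 6 = 18
Difference = 40 - 18 = 22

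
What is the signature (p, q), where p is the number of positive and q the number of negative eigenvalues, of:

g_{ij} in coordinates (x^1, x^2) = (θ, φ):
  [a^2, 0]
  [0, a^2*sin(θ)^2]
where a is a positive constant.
The metric is diagonal, so its eigenvalues are the diagonal entries: a^2, a^2*sin(θ)^2 (at a generic point, where coordinate-dependent entries are positive).
2 positive, 0 negative.
(2, 0) - Riemannian (positive definite)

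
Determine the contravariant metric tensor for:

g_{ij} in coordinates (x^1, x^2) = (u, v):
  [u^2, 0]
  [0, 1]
The metric is diagonal, so g^{ij} is diagonal with entries 1/g_{ii}: diag(1/(u^2), 1).
g^{ij}:
  [1/u^2, 0]
  [0, 1]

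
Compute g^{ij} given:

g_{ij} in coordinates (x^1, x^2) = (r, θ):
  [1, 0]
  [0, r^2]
The metric is diagonal, so g^{ij} is diagonal with entries 1/g_{ii}: diag(1, 1/(r^2)).
g^{ij}:
  [1, 0]
  [0, 1/r^2]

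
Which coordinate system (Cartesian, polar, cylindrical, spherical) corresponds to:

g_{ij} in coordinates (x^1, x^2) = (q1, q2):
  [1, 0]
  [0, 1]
All components are constant and the metric is the identity, i.e. orthonormal rectilinear coordinates.
Cartesian (2D) coordinates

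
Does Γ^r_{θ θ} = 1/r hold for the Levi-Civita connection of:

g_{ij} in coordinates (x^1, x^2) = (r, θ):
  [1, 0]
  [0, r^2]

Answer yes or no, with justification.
Γ^r_{θ θ} = (1/2) g^{rr} (∂_θ g_{rθ} + ∂_θ g_{rθ} - ∂_r g_{θθ}) = (1/2)(1)((0) + (0) - (2*r)) = -r
This differs from the proposed value 1/r.
No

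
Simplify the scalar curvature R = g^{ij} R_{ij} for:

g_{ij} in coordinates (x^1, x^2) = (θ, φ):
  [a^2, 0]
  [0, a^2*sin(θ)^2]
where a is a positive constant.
Non-zero Christoffel symbols (Γ^k_{ij} = Γ^k_{ji}):
Γ^θ_{φ φ} = -sin(2*θ)/2
Γ^φ_{θ φ} = 1/tan(θ)
Ricci tensor (R_{ij} = R^k_{ikj}): R_{θθ} = 1, R_{θφ} = 0, R_{φφ} = sin(θ)^2
Inverse metric: g^{θθ} = 1/a^2, g^{φφ} = 1/(a^2*sin(θ)^2)
R = g^{ij} R_{ij} = (1/a^2)(1) + (1/(a^2*sin(θ)^2))(sin(θ)^2) = 2/a^2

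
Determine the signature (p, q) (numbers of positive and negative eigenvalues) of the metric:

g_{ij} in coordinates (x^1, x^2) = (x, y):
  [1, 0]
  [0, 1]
The metric is diagonal, so its eigenvalues are the diagonal entries: 1, 1 (at a generic point, where coordinate-dependent entries are positive).
2 positive, 0 negative.
(2, 0) - Riemannian (positive definite)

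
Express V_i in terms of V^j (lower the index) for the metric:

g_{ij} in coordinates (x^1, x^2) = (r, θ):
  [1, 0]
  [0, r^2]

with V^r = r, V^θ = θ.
V_i = g_{ij} V^j:
V_r = (1)(r) + (0)(θ) = r
V_θ = (0)(r) + (r^2)(θ) = r^2*θ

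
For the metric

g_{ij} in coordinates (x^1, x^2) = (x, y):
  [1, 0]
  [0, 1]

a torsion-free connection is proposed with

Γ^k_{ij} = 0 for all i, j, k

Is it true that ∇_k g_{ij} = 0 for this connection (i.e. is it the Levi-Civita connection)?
Using ∇_k g_{ij} = ∂_k g_{ij} - Γ^m_{ki} g_{mj} - Γ^m_{kj} g_{im}:
e.g. ∇_x g_{xx} = (0) - (0) - (0) = 0
Every component ∇_k g_{ij} vanishes: the connection is metric compatible.
Yes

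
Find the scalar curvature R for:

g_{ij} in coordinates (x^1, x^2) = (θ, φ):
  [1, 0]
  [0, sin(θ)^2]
Non-zero Christoffel symbols (Γ^k_{ij} = Γ^k_{ji}):
Γ^θ_{φ φ} = -sin(2*θ)/2
Γ^φ_{θ φ} = 1/tan(θ)
Ricci tensor (R_{ij} = R^k_{ikj}): R_{θθ} = 1, R_{θφ} = 0, R_{φφ} = sin(θ)^2
Inverse metric: g^{θθ} = 1, g^{φφ} = 1/sin(θ)^2
R = g^{ij} R_{ij} = (1)(1) + (1/sin(θ)^2)(sin(θ)^2) = 2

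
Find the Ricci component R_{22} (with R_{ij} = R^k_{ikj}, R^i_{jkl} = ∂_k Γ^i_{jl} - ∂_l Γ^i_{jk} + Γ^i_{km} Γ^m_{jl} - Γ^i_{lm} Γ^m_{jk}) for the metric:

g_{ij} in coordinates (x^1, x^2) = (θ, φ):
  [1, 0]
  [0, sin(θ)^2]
Non-zero Christoffel symbols (Γ^k_{ij} = Γ^k_{ji}):
Γ^θ_{φ φ} = -sin(2*θ)/2
Γ^φ_{θ φ} = 1/tan(θ)
R^θ_{φ θ φ} = ∂_θ Γ^θ_{φ φ} - ∂_φ Γ^θ_{φ θ} + Γ^θ_{θ m} Γ^m_{φ φ} - Γ^θ_{φ m} Γ^m_{φ θ}
  = (-cos(2*θ)) - (0) + (0) - (-cos(θ)^2) = sin(θ)^2
R^φ_{φ φ φ} = 0 (a repeated index in an antisymmetric pair)
R_{φφ} = R^θ_{φ θ φ} + R^φ_{φ φ φ} = (sin(θ)^2) + (0) = sin(θ)^2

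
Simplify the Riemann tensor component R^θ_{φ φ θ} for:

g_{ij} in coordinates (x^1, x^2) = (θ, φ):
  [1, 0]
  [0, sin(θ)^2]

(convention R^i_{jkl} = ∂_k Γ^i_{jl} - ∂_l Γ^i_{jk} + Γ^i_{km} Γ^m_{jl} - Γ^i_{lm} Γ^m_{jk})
Non-zero Christoffel symbols (Γ^k_{ij} = Γ^k_{ji}):
Γ^θ_{φ φ} = -sin(2*θ)/2
Γ^φ_{θ φ} = 1/tan(θ)
R^θ_{φ φ θ} = ∂_φ Γ^θ_{φ θ} - ∂_θ Γ^θ_{φ φ} + Γ^θ_{φ m} Γ^m_{φ θ} - Γ^θ_{θ m} Γ^m_{φ φ}
  = (0) - (-cos(2*θ)) + (-cos(θ)^2) - (0) = -sin(θ)^2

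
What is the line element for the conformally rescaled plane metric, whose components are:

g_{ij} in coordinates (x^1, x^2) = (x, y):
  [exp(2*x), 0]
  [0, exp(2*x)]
ds^2 = g_{ij} dx^i dx^j; only the non-zero components contribute.
ds^2 = exp(2*x) dx^2 + exp(2*x) dy^2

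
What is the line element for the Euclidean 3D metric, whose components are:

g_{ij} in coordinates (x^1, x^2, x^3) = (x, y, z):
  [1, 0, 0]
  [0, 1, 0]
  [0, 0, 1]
ds^2 = g_{ij} dx^i dx^j; only the non-zero components contribute.
ds^2 = dx^2 + dy^2 + dz^2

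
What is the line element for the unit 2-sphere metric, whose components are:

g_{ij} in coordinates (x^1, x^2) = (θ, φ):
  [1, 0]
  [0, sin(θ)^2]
ds^2 = g_{ij} dx^i dx^j; only the non-zero components contribute.
ds^2 = dθ^2 + sin(θ)^2 dφ^2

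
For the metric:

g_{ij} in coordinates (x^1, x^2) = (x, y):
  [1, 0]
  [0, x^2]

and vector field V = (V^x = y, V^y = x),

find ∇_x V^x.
Non-zero Christoffel symbols:
Γ^x_{y y} = -x
Γ^y_{x y} = 1/x
∇_x V^x = ∂_x V^x + Γ^x_{x j} V^j
  = (0) + (0)(y) + (0)(x)
  = 0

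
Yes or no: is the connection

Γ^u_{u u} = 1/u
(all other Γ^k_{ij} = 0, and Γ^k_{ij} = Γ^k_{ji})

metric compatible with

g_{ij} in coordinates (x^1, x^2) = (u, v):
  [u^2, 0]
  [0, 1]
Using ∇_k g_{ij} = ∂_k g_{ij} - Γ^m_{ki} g_{mj} - Γ^m_{kj} g_{im}:
e.g. ∇_u g_{uu} = (2*u) - (u) - (u) = 0
Every component ∇_k g_{ij} vanishes: the connection is metric compatible.
Yes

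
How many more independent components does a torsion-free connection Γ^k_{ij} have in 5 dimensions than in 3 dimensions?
Independent components in n dimensions: n × n(n+1)/2 = n^2(n+1)/2.
5D: 5 × 15 = 75
3D: 3 × 6 = 18
Difference = 75 - 18 = 57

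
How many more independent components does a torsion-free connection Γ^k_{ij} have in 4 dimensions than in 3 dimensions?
Independent components in n dimensions: n × n(n+1)/2 = n^2(n+1)/2.
4D: 4 × 10 = 40
3D: 3 × 6 = 18
Difference = 40 - 18 = 22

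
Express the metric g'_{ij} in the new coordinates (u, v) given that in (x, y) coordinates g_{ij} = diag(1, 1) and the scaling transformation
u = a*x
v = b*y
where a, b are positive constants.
Invert the transformation: x = u/a, y = v/b
g'_{ij} = (∂x^k/∂x'^i)(∂x^l/∂x'^j) g_{kl}; with g_{kl} = δ_{kl} this is Σ_k (∂x^k/∂x'^i)(∂x^k/∂x'^j).
Jacobian: ∂x/∂u = 1/a, ∂x/∂v = 0, ∂y/∂u = 0, ∂y/∂v = 1/b
g'_{uu} = (1/a)(1/a) + (0)(0) = 1/a^2
g'_{uv} = (1/a)(0) + (0)(1/b) = 0
g'_{vv} = (0)(0) + (1/b)(1/b) = 1/b^2
g'_{ij} = diag(1/a^2, 1/b^2)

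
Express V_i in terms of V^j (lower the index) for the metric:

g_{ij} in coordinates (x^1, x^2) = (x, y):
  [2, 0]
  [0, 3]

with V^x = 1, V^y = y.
V_i = g_{ij} V^j:
V_x = (2)(1) + (0)(y) = 2
V_y = (0)(1) + (3)(y) = 3*y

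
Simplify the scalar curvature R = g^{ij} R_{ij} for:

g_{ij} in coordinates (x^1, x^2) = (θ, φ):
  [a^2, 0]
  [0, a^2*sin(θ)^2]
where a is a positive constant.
Non-zero Christoffel symbols (Γ^k_{ij} = Γ^k_{ji}):
Γ^θ_{φ φ} = -sin(2*θ)/2
Γ^φ_{θ φ} = 1/tan(θ)
Ricci tensor (R_{ij} = R^k_{ikj}): R_{θθ} = 1, R_{θφ} = 0, R_{φφ} = sin(θ)^2
Inverse metric: g^{θθ} = 1/a^2, g^{φφ} = 1/(a^2*sin(θ)^2)
R = g^{ij} R_{ij} = (1/a^2)(1) + (1/(a^2*sin(θ)^2))(sin(θ)^2) = 2/a^2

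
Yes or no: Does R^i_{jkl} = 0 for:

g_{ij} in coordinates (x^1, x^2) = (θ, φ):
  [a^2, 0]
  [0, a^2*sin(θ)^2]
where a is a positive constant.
Non-zero Christoffel symbols:
Γ^θ_{φ φ} = -sin(2*θ)/2
Γ^φ_{θ φ} = 1/tan(θ)
Ricci tensor: R_{θθ} = 1, R_{θφ} = 0, R_{φφ} = sin(θ)^2
The Ricci tensor is non-zero, so the Riemann tensor is non-zero: not flat.
No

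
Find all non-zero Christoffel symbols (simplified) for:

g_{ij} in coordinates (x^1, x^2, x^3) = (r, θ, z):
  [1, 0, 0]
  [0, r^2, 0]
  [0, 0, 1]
Using Γ^k_{ij} = (1/2) g^{km} (∂_i g_{mj} + ∂_j g_{mi} - ∂_m g_{ij}); the metric is diagonal, so only the m = k term contributes.
Non-zero symbols (using the symmetry Γ^k_{ij} = Γ^k_{ji}):
Γ^r_{θ θ} = (1/2) g^{rr} (∂_θ g_{rθ} + ∂_θ g_{rθ} - ∂_r g_{θθ}) = (1/2)(1)((0) + (0) - (2*r)) = -r
Γ^θ_{r θ} = (1/2) g^{θθ} (∂_r g_{θθ} + ∂_θ g_{θr} - ∂_θ g_{rθ}) = (1/2)(1/r^2)((2*r) + (0) - (0)) = 1/r
All other Christoffel symbols are zero.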